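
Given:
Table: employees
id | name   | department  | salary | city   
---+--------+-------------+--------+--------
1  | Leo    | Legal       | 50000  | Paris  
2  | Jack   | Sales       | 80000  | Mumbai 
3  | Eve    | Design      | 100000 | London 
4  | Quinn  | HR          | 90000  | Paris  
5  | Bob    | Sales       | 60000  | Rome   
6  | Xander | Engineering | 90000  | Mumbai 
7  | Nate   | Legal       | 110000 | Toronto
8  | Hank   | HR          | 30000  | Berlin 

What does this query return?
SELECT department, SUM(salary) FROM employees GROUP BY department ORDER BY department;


Summing salary within each department:
  Design: 100000 = 100000
  Engineering: 90000 = 90000
  HR: 90000 + 30000 = 120000
  Legal: 50000 + 110000 = 160000
  Sales: 80000 + 60000 = 140000


5 groups:
Design, 100000
Engineering, 90000
HR, 120000
Legal, 160000
Sales, 140000


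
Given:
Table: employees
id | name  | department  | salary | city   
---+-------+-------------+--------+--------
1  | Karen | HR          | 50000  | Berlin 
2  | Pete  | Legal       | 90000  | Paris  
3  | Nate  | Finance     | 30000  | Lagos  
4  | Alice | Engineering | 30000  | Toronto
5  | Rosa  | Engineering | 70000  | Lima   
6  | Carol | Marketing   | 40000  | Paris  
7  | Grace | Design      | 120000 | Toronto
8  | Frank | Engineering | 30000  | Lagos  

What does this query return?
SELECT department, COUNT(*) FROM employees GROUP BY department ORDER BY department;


Assigning each row to its department group:
  Karen -> HR
  Pete -> Legal
  Nate -> Finance
  Alice -> Engineering
  Rosa -> Engineering
  Carol -> Marketing
  Grace -> Design
  Frank -> Engineering


6 groups:
Design, 1
Engineering, 3
Finance, 1
HR, 1
Legal, 1
Marketing, 1


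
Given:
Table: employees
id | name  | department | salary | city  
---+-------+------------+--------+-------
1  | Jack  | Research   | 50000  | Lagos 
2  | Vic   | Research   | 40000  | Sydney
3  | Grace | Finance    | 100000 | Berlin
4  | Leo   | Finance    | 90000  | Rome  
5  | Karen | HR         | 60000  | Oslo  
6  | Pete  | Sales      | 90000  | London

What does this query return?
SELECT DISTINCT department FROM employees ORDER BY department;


All 'department' values (row order): Research, Research, Finance, Finance, HR, Sales
Removing duplicates leaves 4 unique value(s).

4 values:
Finance
HR
Research
Sales


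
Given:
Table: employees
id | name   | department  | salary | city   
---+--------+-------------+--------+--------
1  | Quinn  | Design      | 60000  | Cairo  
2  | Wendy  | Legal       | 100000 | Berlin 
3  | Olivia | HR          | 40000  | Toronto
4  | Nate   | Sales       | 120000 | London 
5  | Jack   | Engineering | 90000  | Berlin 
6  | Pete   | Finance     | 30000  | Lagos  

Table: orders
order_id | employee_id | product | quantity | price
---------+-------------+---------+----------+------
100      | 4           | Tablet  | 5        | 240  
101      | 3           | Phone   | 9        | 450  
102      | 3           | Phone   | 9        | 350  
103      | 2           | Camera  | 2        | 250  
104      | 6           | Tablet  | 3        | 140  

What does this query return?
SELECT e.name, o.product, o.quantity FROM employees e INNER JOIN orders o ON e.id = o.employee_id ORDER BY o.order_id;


Joining employees.id = orders.employee_id:
  employee Nate (id=4) -> order Tablet
  employee Olivia (id=3) -> order Phone
  employee Olivia (id=3) -> order Phone
  employee Wendy (id=2) -> order Camera
  employee Pete (id=6) -> order Tablet


5 rows:
Nate, Tablet, 5
Olivia, Phone, 9
Olivia, Phone, 9
Wendy, Camera, 2
Pete, Tablet, 3


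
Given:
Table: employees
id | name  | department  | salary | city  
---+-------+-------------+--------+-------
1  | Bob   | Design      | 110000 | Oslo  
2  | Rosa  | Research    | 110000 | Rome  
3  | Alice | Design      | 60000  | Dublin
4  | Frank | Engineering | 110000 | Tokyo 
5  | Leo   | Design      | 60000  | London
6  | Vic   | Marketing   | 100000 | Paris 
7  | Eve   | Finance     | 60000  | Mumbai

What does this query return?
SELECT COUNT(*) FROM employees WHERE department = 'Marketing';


Counting rows where department = 'Marketing'
  Vic -> MATCH


1


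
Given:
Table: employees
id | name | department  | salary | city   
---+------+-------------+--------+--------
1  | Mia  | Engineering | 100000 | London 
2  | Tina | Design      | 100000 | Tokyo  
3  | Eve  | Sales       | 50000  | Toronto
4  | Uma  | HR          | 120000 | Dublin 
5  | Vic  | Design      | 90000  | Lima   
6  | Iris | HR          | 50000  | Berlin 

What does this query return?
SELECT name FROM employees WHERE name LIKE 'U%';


LIKE 'U%' matches names starting with 'U'
Matching: 1

1 rows:
Uma


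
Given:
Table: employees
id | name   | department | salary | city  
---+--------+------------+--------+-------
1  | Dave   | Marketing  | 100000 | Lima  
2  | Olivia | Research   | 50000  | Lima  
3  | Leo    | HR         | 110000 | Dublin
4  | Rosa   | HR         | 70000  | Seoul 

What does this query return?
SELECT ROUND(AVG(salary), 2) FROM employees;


SUM(salary) = 330000
COUNT = 4
ROUND(AVG, 2) = ROUND(330000 / 4, 2) = 82500.0

82500.0


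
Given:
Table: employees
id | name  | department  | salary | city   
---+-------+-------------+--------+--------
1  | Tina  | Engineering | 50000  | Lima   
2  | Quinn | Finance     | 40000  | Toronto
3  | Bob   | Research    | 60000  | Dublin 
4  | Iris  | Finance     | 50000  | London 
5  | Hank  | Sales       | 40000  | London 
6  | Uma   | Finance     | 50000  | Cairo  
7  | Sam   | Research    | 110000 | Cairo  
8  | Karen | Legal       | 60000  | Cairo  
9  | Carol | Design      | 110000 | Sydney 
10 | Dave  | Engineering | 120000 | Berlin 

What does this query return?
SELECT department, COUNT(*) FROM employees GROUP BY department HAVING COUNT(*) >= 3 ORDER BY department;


Groups with count >= 3:
  Finance: 3 -> PASS
  Design: 1 -> filtered out
  Engineering: 2 -> filtered out
  Legal: 1 -> filtered out
  Research: 2 -> filtered out
  Sales: 1 -> filtered out


1 groups:
Finance, 3


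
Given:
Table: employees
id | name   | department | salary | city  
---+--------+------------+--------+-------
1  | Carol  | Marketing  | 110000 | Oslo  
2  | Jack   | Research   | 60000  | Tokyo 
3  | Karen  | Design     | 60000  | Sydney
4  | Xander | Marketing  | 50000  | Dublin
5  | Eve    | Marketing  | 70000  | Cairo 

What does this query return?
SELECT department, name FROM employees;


Projecting columns: department, name

5 rows:
Marketing, Carol
Research, Jack
Design, Karen
Marketing, Xander
Marketing, Eve


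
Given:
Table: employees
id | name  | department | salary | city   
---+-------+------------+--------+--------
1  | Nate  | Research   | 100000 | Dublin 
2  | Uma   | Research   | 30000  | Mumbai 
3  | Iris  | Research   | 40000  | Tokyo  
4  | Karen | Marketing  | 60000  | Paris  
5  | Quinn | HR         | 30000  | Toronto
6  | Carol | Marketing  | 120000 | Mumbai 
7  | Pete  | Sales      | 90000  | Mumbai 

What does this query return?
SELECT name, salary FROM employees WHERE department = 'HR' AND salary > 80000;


Filtering: department = 'HR' AND salary > 80000
Matching: 0 rows

Empty result set (0 rows)


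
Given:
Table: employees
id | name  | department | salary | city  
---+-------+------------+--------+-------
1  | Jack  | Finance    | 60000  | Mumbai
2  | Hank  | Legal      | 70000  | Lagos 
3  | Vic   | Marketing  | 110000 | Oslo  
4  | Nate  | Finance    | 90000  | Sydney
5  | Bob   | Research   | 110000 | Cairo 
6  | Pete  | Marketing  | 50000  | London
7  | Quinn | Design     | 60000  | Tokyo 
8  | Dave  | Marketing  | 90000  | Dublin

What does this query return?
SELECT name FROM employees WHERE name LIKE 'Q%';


LIKE 'Q%' matches names starting with 'Q'
Matching: 1

1 rows:
Quinn


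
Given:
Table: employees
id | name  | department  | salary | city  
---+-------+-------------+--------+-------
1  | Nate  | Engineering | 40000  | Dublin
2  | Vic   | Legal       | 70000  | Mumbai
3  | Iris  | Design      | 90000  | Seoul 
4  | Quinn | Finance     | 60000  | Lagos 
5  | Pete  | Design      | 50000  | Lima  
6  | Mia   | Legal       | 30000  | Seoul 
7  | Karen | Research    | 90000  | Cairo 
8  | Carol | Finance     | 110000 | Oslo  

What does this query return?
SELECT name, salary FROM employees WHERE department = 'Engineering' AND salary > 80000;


Filtering: department = 'Engineering' AND salary > 80000
Matching: 0 rows

Empty result set (0 rows)


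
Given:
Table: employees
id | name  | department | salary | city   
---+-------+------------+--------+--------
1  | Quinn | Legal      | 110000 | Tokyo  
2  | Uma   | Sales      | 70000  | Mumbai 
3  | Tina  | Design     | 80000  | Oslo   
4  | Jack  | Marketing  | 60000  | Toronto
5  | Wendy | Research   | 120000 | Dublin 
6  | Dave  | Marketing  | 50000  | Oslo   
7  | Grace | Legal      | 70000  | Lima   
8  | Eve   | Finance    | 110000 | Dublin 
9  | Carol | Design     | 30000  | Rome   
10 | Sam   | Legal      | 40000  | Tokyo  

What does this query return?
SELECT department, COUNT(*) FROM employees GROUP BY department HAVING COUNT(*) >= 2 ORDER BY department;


Groups with count >= 2:
  Design: 2 -> PASS
  Legal: 3 -> PASS
  Marketing: 2 -> PASS
  Finance: 1 -> filtered out
  Research: 1 -> filtered out
  Sales: 1 -> filtered out


3 groups:
Design, 2
Legal, 3
Marketing, 2


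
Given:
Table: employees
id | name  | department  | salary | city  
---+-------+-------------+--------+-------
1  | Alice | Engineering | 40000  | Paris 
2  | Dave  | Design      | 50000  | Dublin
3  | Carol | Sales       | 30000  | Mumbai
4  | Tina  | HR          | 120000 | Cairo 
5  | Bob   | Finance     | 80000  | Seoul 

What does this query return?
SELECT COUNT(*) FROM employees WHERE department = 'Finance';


Counting rows where department = 'Finance'
  Bob -> MATCH


1


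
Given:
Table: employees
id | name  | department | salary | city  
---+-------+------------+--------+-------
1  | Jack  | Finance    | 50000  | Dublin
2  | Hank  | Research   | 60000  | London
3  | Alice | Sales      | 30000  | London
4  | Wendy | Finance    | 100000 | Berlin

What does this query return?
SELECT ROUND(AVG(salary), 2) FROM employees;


SUM(salary) = 240000
COUNT = 4
ROUND(AVG, 2) = ROUND(240000 / 4, 2) = 60000.0

60000.0


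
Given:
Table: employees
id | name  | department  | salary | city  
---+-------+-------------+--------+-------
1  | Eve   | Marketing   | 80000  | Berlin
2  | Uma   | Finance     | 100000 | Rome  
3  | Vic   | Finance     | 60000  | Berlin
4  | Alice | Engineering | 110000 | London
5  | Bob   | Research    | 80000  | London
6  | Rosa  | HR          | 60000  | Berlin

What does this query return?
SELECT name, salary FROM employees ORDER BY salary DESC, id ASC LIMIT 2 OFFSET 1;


Sort by salary DESC (id ASC tiebreak), then skip 1 and take 2
Rows 2 through 3

2 rows:
Uma, 100000
Eve, 80000


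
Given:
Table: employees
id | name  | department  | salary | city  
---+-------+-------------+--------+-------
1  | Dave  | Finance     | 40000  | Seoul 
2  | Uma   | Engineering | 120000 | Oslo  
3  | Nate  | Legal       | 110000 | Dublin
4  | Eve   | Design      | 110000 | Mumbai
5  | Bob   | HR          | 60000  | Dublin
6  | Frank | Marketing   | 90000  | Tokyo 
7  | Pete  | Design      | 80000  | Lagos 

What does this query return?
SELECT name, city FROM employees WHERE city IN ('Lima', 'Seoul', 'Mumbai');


Filtering: city IN ('Lima', 'Seoul', 'Mumbai')
Matching: 2 rows

2 rows:
Dave, Seoul
Eve, Mumbai


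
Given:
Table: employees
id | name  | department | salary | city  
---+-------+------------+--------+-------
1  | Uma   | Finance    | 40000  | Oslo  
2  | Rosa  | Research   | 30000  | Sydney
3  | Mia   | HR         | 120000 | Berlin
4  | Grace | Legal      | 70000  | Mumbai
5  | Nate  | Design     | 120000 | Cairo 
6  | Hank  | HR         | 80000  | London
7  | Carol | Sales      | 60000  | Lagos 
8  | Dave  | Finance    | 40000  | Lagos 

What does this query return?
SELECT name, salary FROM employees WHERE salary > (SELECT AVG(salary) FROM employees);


Subquery: AVG(salary) = 70000.0
Filtering: salary > 70000.0
  Mia (120000) -> MATCH
  Nate (120000) -> MATCH
  Hank (80000) -> MATCH


3 rows:
Mia, 120000
Nate, 120000
Hank, 80000


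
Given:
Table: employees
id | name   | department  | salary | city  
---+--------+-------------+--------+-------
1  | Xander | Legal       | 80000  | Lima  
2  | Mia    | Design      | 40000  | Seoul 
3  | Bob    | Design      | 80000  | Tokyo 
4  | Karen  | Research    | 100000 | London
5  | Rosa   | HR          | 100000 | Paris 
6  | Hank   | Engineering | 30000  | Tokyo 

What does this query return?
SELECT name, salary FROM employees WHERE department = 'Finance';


Filtering: department = 'Finance'
Matching rows: 0

Empty result set (0 rows)


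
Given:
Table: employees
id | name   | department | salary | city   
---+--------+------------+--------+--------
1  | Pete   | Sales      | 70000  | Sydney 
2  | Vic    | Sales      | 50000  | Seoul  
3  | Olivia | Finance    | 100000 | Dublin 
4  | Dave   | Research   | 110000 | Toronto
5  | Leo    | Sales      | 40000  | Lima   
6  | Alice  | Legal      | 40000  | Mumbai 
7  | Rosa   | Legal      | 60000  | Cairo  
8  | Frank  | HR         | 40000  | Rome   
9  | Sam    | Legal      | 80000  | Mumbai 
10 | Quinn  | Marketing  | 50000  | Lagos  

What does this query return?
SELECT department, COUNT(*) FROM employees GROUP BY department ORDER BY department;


Assigning each row to its department group:
  Pete -> Sales
  Vic -> Sales
  Olivia -> Finance
  Dave -> Research
  Leo -> Sales
  Alice -> Legal
  Rosa -> Legal
  Frank -> HR
  Sam -> Legal
  Quinn -> Marketing


6 groups:
Finance, 1
HR, 1
Legal, 3
Marketing, 1
Research, 1
Sales, 3


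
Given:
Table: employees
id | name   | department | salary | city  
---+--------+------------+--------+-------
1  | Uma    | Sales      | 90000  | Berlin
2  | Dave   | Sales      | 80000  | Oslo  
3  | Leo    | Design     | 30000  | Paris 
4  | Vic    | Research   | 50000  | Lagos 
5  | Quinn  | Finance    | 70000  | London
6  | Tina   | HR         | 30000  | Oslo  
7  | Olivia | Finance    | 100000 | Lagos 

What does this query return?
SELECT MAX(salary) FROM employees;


Salaries: 90000, 80000, 30000, 50000, 70000, 30000, 100000
MAX = 100000

100000


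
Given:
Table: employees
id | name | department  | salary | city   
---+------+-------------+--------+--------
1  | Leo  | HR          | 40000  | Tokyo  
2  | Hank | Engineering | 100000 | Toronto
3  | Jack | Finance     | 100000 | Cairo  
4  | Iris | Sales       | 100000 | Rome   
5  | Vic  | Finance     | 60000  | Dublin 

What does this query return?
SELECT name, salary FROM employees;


Projecting columns: name, salary

5 rows:
Leo, 40000
Hank, 100000
Jack, 100000
Iris, 100000
Vic, 60000


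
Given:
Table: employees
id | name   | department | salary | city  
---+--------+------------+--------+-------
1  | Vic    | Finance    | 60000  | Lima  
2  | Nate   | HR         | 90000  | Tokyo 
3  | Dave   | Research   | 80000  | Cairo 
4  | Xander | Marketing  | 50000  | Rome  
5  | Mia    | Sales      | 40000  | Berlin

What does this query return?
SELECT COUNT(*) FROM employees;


COUNT(*) counts all rows

5


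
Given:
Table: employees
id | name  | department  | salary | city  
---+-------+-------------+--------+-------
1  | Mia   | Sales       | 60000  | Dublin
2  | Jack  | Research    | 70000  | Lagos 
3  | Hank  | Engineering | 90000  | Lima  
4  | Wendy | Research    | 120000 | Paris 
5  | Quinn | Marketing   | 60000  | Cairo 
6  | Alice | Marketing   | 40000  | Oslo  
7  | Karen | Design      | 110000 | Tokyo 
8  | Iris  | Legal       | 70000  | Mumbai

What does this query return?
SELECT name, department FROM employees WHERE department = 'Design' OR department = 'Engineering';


Filtering: department = 'Design' OR 'Engineering'
Matching: 2 rows

2 rows:
Hank, Engineering
Karen, Design


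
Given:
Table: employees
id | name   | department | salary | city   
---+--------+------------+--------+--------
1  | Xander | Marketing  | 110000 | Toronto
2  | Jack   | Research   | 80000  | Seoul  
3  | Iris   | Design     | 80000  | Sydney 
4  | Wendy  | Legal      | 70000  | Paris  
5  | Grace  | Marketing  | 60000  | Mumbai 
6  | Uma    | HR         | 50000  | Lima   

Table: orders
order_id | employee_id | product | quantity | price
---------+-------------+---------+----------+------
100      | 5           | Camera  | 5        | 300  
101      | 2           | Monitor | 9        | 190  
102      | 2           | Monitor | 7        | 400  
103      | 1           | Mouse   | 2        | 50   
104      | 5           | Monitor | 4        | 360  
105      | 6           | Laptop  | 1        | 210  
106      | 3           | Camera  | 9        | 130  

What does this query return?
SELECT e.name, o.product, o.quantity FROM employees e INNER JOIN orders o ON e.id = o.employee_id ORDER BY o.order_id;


Joining employees.id = orders.employee_id:
  employee Grace (id=5) -> order Camera
  employee Jack (id=2) -> order Monitor
  employee Jack (id=2) -> order Monitor
  employee Xander (id=1) -> order Mouse
  employee Grace (id=5) -> order Monitor
  employee Uma (id=6) -> order Laptop
  employee Iris (id=3) -> order Camera


7 rows:
Grace, Camera, 5
Jack, Monitor, 9
Jack, Monitor, 7
Xander, Mouse, 2
Grace, Monitor, 4
Uma, Laptop, 1
Iris, Camera, 9


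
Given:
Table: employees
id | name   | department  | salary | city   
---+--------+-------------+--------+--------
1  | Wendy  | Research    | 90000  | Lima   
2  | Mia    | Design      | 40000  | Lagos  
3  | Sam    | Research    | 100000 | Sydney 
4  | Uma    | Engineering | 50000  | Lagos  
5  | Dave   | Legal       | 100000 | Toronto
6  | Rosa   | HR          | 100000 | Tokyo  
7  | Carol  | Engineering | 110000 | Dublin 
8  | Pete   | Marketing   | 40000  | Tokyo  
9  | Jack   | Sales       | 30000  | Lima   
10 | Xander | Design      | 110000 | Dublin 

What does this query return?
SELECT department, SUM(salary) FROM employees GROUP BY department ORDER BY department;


Summing salary within each department:
  Design: 40000 + 110000 = 150000
  Engineering: 50000 + 110000 = 160000
  HR: 100000 = 100000
  Legal: 100000 = 100000
  Marketing: 40000 = 40000
  Research: 90000 + 100000 = 190000
  Sales: 30000 = 30000


7 groups:
Design, 150000
Engineering, 160000
HR, 100000
Legal, 100000
Marketing, 40000
Research, 190000
Sales, 30000


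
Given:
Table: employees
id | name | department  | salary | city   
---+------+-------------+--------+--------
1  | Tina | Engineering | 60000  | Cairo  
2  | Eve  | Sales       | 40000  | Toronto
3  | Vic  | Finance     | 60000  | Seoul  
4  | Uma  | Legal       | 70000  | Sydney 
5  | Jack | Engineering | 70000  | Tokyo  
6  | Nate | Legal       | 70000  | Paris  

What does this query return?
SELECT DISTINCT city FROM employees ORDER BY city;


All 'city' values (row order): Cairo, Toronto, Seoul, Sydney, Tokyo, Paris
Removing duplicates leaves 6 unique value(s).

6 values:
Cairo
Paris
Seoul
Sydney
Tokyo
Toronto


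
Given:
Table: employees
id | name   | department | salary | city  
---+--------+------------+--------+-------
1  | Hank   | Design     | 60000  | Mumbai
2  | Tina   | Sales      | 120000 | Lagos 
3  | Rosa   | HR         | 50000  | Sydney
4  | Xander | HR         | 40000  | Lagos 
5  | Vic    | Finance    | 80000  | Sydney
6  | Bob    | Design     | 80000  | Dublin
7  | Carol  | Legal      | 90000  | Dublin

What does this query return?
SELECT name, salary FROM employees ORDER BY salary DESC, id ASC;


Sorting by salary DESC, then id ASC for ties

7 rows:
Tina, 120000
Carol, 90000
Vic, 80000
Bob, 80000
Hank, 60000
Rosa, 50000
Xander, 40000


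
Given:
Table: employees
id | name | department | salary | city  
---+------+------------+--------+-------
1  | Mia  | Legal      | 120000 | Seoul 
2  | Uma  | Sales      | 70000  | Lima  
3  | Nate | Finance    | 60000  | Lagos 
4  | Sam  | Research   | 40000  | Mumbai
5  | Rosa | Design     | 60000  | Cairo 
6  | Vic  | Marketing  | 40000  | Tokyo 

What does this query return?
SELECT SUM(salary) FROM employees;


SUM(salary) = 120000 + 70000 + 60000 + 40000 + 60000 + 40000 = 390000

390000


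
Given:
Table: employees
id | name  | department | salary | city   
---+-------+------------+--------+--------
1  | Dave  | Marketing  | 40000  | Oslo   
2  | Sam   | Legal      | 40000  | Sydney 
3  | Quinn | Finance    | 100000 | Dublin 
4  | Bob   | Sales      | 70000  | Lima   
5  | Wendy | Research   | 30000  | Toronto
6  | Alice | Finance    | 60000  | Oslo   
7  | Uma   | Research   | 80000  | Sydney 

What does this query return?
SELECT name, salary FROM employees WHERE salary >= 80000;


Filtering: salary >= 80000
Matching: 2 rows

2 rows:
Quinn, 100000
Uma, 80000


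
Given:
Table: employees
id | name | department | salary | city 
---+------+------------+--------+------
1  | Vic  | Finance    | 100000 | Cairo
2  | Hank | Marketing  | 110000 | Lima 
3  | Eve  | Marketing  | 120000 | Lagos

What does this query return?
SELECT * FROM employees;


SELECT * returns all 3 rows with all columns

3 rows:
1, Vic, Finance, 100000, Cairo
2, Hank, Marketing, 110000, Lima
3, Eve, Marketing, 120000, Lagos


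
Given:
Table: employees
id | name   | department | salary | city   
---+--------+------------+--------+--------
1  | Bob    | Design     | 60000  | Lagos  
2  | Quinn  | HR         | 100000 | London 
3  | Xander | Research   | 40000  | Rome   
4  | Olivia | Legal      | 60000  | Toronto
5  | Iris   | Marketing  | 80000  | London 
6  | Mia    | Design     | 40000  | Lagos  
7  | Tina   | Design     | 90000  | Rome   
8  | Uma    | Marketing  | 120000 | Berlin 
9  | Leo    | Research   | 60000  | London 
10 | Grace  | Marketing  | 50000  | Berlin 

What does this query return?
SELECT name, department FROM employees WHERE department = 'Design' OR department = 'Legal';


Filtering: department = 'Design' OR 'Legal'
Matching: 4 rows

4 rows:
Bob, Design
Olivia, Legal
Mia, Design
Tina, Design


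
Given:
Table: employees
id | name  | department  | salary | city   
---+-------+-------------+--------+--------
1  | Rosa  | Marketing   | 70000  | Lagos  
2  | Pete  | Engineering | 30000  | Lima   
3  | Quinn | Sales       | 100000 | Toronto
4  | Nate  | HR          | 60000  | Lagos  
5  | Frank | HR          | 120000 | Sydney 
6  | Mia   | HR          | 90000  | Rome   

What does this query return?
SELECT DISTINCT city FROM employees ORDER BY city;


All 'city' values (row order): Lagos, Lima, Toronto, Lagos, Sydney, Rome
Removing duplicates leaves 5 unique value(s).

5 values:
Lagos
Lima
Rome
Sydney
Toronto


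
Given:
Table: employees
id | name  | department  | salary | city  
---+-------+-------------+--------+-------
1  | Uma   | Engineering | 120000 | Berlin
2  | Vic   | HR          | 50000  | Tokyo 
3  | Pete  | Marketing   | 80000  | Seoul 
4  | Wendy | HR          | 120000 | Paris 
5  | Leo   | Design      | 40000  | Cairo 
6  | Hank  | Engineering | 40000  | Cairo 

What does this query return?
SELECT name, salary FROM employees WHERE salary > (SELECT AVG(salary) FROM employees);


Subquery: AVG(salary) = 75000.0
Filtering: salary > 75000.0
  Uma (120000) -> MATCH
  Pete (80000) -> MATCH
  Wendy (120000) -> MATCH


3 rows:
Uma, 120000
Pete, 80000
Wendy, 120000


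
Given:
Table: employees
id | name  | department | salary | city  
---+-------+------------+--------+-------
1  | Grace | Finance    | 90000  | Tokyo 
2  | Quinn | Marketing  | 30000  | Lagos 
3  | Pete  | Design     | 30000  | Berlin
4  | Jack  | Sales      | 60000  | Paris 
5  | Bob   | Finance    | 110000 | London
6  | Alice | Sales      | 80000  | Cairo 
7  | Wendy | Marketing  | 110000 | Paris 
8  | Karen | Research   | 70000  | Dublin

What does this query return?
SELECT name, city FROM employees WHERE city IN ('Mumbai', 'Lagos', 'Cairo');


Filtering: city IN ('Mumbai', 'Lagos', 'Cairo')
Matching: 2 rows

2 rows:
Quinn, Lagos
Alice, Cairo


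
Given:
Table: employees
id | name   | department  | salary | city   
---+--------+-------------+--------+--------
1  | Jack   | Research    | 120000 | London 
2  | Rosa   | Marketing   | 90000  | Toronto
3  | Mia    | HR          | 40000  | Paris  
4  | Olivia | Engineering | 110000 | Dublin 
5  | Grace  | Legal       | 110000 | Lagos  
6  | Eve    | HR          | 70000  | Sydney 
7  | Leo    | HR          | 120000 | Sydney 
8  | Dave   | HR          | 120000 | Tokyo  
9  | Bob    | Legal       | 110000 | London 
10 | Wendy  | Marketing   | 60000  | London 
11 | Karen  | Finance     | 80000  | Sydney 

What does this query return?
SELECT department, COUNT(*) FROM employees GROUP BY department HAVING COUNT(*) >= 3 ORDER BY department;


Groups with count >= 3:
  HR: 4 -> PASS
  Engineering: 1 -> filtered out
  Finance: 1 -> filtered out
  Legal: 2 -> filtered out
  Marketing: 2 -> filtered out
  Research: 1 -> filtered out


1 groups:
HR, 4


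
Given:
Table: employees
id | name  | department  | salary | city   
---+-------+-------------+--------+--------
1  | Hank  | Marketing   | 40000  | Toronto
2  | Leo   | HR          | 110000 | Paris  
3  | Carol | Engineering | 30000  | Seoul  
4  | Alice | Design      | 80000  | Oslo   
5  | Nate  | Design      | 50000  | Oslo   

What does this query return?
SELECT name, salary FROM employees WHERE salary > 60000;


Filtering: salary > 60000
Matching: 2 rows

2 rows:
Leo, 110000
Alice, 80000


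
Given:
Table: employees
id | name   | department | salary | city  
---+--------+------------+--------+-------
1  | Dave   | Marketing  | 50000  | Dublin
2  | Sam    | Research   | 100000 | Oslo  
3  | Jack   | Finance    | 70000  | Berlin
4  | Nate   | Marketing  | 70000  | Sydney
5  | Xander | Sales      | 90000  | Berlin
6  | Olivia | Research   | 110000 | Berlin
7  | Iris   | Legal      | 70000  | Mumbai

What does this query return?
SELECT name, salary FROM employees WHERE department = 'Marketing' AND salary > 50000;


Filtering: department = 'Marketing' AND salary > 50000
Matching: 1 rows

1 rows:
Nate, 70000


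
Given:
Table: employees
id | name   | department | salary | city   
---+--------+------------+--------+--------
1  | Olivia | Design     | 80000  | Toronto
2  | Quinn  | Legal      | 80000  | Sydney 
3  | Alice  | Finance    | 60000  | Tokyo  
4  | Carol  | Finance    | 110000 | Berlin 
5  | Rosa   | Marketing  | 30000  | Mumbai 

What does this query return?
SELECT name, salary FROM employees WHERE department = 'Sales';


Filtering: department = 'Sales'
Matching rows: 0

Empty result set (0 rows)


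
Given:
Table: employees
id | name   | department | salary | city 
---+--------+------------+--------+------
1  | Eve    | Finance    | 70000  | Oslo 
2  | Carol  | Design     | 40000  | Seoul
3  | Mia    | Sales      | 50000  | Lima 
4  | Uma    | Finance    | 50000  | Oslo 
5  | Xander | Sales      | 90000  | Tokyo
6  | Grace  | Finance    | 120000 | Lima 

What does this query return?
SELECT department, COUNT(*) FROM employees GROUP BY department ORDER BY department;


Assigning each row to its department group:
  Eve -> Finance
  Carol -> Design
  Mia -> Sales
  Uma -> Finance
  Xander -> Sales
  Grace -> Finance


3 groups:
Design, 1
Finance, 3
Sales, 2


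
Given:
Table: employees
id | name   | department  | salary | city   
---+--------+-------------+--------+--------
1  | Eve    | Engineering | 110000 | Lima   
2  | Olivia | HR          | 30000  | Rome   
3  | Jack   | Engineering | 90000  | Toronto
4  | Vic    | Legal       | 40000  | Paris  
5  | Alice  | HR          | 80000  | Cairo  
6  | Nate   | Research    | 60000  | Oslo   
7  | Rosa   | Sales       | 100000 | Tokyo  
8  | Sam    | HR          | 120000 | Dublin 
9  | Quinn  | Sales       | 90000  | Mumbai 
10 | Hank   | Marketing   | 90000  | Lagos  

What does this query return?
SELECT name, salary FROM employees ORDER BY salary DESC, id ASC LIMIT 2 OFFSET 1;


Sort by salary DESC (id ASC tiebreak), then skip 1 and take 2
Rows 2 through 3

2 rows:
Eve, 110000
Rosa, 100000


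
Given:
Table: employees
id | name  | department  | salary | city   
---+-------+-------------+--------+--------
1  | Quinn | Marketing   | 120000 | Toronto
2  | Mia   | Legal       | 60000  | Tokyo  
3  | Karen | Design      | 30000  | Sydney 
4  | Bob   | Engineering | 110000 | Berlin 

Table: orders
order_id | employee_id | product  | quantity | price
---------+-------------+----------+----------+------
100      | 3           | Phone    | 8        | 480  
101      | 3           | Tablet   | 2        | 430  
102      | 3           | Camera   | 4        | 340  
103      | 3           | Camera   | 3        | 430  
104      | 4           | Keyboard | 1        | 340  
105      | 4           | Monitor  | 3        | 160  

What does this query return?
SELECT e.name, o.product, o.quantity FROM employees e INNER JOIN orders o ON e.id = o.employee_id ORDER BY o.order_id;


Joining employees.id = orders.employee_id:
  employee Karen (id=3) -> order Phone
  employee Karen (id=3) -> order Tablet
  employee Karen (id=3) -> order Camera
  employee Karen (id=3) -> order Camera
  employee Bob (id=4) -> order Keyboard
  employee Bob (id=4) -> order Monitor


6 rows:
Karen, Phone, 8
Karen, Tablet, 2
Karen, Camera, 4
Karen, Camera, 3
Bob, Keyboard, 1
Bob, Monitor, 3


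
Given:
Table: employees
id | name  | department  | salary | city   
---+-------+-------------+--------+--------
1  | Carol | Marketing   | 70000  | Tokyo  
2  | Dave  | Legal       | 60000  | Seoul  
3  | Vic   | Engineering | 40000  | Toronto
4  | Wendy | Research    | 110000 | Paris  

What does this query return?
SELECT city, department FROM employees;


Projecting columns: city, department

4 rows:
Tokyo, Marketing
Seoul, Legal
Toronto, Engineering
Paris, Research


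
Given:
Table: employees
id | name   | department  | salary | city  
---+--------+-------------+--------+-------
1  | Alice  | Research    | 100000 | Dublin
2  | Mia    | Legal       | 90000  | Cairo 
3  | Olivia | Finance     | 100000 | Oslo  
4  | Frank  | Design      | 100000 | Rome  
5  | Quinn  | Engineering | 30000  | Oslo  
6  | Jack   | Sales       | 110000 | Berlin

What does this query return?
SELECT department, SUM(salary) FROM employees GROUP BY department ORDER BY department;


Summing salary within each department:
  Design: 100000 = 100000
  Engineering: 30000 = 30000
  Finance: 100000 = 100000
  Legal: 90000 = 90000
  Research: 100000 = 100000
  Sales: 110000 = 110000


6 groups:
Design, 100000
Engineering, 30000
Finance, 100000
Legal, 90000
Research, 100000
Sales, 110000


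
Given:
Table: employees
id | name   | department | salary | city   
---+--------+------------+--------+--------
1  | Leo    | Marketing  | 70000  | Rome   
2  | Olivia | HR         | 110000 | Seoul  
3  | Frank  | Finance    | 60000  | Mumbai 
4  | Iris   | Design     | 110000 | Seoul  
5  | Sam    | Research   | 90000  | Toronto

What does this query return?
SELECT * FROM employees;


SELECT * returns all 5 rows with all columns

5 rows:
1, Leo, Marketing, 70000, Rome
2, Olivia, HR, 110000, Seoul
3, Frank, Finance, 60000, Mumbai
4, Iris, Design, 110000, Seoul
5, Sam, Research, 90000, Toronto


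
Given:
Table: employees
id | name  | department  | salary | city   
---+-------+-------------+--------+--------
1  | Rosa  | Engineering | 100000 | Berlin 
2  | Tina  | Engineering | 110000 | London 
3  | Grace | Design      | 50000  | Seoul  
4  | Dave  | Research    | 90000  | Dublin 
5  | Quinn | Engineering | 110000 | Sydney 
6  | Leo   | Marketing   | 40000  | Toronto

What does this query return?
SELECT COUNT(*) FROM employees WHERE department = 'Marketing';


Counting rows where department = 'Marketing'
  Leo -> MATCH


1


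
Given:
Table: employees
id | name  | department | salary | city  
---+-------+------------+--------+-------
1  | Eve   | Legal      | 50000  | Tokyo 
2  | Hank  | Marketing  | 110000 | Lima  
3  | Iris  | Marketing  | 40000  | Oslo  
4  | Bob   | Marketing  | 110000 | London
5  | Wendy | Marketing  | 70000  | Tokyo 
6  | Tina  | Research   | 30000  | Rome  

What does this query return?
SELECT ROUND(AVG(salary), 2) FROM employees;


SUM(salary) = 410000
COUNT = 6
ROUND(AVG, 2) = ROUND(410000 / 6, 2) = 68333.33

68333.33


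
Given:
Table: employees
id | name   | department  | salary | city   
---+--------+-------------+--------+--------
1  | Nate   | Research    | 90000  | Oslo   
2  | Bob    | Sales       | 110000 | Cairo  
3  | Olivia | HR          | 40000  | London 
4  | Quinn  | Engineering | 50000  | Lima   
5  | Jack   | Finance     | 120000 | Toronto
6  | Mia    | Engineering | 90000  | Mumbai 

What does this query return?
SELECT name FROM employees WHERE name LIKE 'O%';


LIKE 'O%' matches names starting with 'O'
Matching: 1

1 rows:
Olivia


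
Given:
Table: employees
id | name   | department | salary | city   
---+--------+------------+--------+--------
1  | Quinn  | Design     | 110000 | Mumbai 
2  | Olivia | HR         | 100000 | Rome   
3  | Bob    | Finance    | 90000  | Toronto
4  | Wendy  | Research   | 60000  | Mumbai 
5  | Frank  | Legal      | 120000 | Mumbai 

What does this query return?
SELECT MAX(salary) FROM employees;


Salaries: 110000, 100000, 90000, 60000, 120000
MAX = 120000

120000


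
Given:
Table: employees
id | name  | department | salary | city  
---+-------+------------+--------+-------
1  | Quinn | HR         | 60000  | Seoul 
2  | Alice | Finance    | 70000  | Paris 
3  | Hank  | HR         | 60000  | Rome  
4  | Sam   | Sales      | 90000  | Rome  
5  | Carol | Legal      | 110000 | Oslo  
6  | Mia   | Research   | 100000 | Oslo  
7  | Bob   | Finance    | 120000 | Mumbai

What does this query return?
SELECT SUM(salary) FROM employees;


SUM(salary) = 60000 + 70000 + 60000 + 90000 + 110000 + 100000 + 120000 = 610000

610000


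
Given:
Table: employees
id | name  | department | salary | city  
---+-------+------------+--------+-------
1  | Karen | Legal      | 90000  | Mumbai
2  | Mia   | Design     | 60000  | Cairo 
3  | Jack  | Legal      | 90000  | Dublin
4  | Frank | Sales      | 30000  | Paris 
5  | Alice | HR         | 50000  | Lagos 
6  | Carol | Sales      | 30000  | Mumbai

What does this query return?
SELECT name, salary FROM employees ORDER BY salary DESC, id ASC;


Sorting by salary DESC, then id ASC for ties

6 rows:
Karen, 90000
Jack, 90000
Mia, 60000
Alice, 50000
Frank, 30000
Carol, 30000


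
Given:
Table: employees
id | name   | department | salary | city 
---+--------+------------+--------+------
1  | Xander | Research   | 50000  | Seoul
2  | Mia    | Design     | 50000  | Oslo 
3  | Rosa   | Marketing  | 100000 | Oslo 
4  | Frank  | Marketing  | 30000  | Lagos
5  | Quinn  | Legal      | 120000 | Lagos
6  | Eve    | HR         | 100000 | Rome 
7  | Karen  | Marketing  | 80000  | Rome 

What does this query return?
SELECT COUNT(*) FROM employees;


COUNT(*) counts all rows

7


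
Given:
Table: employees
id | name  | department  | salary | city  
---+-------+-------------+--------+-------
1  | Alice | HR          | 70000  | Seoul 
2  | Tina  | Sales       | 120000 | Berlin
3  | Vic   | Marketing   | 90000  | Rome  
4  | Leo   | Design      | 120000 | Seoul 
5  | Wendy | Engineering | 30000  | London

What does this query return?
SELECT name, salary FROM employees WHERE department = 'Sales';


Filtering: department = 'Sales'
Matching rows: 1

1 rows:
Tina, 120000


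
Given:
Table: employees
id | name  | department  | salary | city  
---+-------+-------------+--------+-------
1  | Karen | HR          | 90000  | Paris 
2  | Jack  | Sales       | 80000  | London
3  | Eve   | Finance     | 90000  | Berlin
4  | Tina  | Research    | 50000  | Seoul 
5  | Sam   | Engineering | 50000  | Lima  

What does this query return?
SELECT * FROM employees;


SELECT * returns all 5 rows with all columns

5 rows:
1, Karen, HR, 90000, Paris
2, Jack, Sales, 80000, London
3, Eve, Finance, 90000, Berlin
4, Tina, Research, 50000, Seoul
5, Sam, Engineering, 50000, Lima


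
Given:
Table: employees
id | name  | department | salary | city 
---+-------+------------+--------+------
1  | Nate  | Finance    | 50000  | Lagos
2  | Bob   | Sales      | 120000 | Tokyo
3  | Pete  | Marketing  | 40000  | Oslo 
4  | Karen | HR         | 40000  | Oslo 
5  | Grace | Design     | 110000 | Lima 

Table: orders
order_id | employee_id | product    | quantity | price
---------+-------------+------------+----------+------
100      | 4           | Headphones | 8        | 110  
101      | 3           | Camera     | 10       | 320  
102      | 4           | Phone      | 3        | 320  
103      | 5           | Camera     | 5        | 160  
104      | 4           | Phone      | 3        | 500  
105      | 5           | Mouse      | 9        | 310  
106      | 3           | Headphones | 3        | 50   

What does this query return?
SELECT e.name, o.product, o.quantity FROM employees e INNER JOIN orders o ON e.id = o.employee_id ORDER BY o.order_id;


Joining employees.id = orders.employee_id:
  employee Karen (id=4) -> order Headphones
  employee Pete (id=3) -> order Camera
  employee Karen (id=4) -> order Phone
  employee Grace (id=5) -> order Camera
  employee Karen (id=4) -> order Phone
  employee Grace (id=5) -> order Mouse
  employee Pete (id=3) -> order Headphones


7 rows:
Karen, Headphones, 8
Pete, Camera, 10
Karen, Phone, 3
Grace, Camera, 5
Karen, Phone, 3
Grace, Mouse, 9
Pete, Headphones, 3


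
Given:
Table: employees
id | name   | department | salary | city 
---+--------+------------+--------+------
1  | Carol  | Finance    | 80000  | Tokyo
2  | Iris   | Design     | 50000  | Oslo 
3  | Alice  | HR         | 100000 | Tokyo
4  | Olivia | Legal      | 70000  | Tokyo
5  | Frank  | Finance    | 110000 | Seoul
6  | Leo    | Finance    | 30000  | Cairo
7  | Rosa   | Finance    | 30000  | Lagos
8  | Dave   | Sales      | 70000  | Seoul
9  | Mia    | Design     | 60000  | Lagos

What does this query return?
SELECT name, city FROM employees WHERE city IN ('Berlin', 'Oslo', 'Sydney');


Filtering: city IN ('Berlin', 'Oslo', 'Sydney')
Matching: 1 rows

1 rows:
Iris, Oslo


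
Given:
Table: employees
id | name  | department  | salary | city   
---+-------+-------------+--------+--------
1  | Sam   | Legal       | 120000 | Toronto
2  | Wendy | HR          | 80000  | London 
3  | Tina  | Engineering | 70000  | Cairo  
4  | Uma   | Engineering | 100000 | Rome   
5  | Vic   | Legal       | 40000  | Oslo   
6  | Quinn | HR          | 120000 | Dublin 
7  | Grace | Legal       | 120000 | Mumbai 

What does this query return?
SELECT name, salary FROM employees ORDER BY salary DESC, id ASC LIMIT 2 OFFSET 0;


Sort by salary DESC (id ASC tiebreak), then skip 0 and take 2
Rows 1 through 2

2 rows:
Sam, 120000
Quinn, 120000


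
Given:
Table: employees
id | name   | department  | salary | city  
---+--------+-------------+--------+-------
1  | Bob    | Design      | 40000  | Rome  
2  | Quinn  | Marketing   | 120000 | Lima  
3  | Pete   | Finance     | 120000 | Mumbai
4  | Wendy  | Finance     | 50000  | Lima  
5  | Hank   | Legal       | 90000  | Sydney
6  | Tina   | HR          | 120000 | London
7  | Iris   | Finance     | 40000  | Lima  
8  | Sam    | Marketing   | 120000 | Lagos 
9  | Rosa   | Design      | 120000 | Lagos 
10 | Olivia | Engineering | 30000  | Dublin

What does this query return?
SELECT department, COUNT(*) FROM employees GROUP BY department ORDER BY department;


Assigning each row to its department group:
  Bob -> Design
  Quinn -> Marketing
  Pete -> Finance
  Wendy -> Finance
  Hank -> Legal
  Tina -> HR
  Iris -> Finance
  Sam -> Marketing
  Rosa -> Design
  Olivia -> Engineering


6 groups:
Design, 2
Engineering, 1
Finance, 3
HR, 1
Legal, 1
Marketing, 2


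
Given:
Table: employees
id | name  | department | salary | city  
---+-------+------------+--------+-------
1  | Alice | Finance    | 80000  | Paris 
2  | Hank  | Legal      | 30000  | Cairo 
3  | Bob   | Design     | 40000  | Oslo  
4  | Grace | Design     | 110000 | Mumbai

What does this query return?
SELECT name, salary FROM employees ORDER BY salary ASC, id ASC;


Sorting by salary ASC, then id ASC for ties

4 rows:
Hank, 30000
Bob, 40000
Alice, 80000
Grace, 110000
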